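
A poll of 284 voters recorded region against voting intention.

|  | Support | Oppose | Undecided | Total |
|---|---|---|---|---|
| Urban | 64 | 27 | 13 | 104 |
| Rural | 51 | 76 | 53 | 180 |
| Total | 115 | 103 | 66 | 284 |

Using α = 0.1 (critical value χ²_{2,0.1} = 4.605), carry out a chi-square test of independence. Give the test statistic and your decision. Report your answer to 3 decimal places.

30.897; reject H₀

Grand total N = 284.
Expected counts (row total × column total / N):
  Urban, Support: 104×115/284 = 42.1127
  Urban, Oppose: 104×103/284 = 37.7183
  Urban, Undecided: 104×66/284 = 24.1690
  Rural, Support: 180×115/284 = 72.8873
  Rural, Oppose: 180×103/284 = 65.2817
  Rural, Undecided: 180×66/284 = 41.8310
Contributions (O − E)²/E:
  (64 − 42.1127)²/42.1127 = 11.3755
  (27 − 37.7183)²/37.7183 = 3.0458
  (13 − 24.1690)²/24.1690 = 5.1614
  (51 − 72.8873)²/72.8873 = 6.5725
  (76 − 65.2817)²/65.2817 = 1.7598
  (53 − 41.8310)²/41.8310 = 2.9822
χ² = 11.3755 + 3.0458 + 5.1614 + 6.5725 + 1.7598 + 2.9822 = 30.897
df = (2−1)(3−1) = 2. Since 30.897 > 4.605, reject the null hypothesis of independence at α = 0.1.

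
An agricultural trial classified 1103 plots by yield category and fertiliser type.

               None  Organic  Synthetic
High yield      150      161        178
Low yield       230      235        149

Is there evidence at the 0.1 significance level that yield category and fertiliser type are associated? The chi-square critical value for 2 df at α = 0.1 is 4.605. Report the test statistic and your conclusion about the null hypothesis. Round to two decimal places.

Row totals: 489, 614. Column totals: 380, 396, 327. Grand total N = 1103.
Expected counts (row total × column total / N):
  High yield, None: 489×380/1103 = 168.468
  High yield, Organic: 489×396/1103 = 175.561
  High yield, Synthetic: 489×327/1103 = 144.971
  Low yield, None: 614×380/1103 = 211.532
  Low yield, Organic: 614×396/1103 = 220.439
  Low yield, Synthetic: 614×327/1103 = 182.029
Contributions (O − E)²/E:
  (150 − 168.468)²/168.468 = 2.0245
  (161 − 175.561)²/175.561 = 1.2077
  (178 − 144.971)²/144.971 = 7.5251
  (230 − 211.532)²/211.532 = 1.6124
  (235 − 220.439)²/220.439 = 0.9618
  (149 − 182.029)²/182.029 = 5.9931
χ² = 2.0245 + 1.2077 + 7.5251 + 1.6124 + 0.9618 + 5.9931 = 19.32
df = (2−1)(3−1) = 2. Since 19.32 > 4.605, reject the null hypothesis of independence at α = 0.1.

19.32; reject H₀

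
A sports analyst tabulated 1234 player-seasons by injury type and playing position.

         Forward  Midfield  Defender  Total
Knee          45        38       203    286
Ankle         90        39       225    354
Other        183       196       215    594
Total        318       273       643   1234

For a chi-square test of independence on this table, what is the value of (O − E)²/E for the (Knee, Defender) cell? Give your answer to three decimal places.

19.548

Row total (Knee) = 286; column total (Defender) = 643; N = 1234.
Expected count E = 286 × 643 / 1234 = 149.0259.
Contribution = (O − E)²/E = (203 − 149.0259)² / 149.0259 = 19.548.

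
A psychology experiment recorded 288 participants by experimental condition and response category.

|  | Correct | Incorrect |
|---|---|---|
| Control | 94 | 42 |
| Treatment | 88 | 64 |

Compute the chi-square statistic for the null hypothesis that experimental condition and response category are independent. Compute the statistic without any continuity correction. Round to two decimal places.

3.89

Row totals: 136, 152. Column totals: 182, 106. Grand total N = 288.
Expected counts (row total × column total / N):
  Control, Correct: 136×182/288 = 85.944
  Control, Incorrect: 136×106/288 = 50.056
  Treatment, Correct: 152×182/288 = 96.056
  Treatment, Incorrect: 152×106/288 = 55.944
Contributions (O − E)²/E:
  (94 − 85.944)²/85.944 = 0.7551
  (42 − 50.056)²/50.056 = 1.2965
  (88 − 96.056)²/96.056 = 0.6756
  (64 − 55.944)²/55.944 = 1.1601
χ² = 0.7551 + 1.2965 + 0.6756 + 1.1601 = 3.89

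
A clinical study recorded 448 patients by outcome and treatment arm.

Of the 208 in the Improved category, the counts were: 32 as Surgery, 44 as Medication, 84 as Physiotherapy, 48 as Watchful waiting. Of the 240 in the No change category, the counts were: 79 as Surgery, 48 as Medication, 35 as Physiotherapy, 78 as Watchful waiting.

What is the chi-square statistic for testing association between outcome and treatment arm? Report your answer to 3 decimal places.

Row totals: 208, 240. Column totals: 111, 92, 119, 126. Grand total N = 448.
Expected counts (row total × column total / N):
  Improved, Surgery: 208×111/448 = 51.5357
  Improved, Medication: 208×92/448 = 42.7143
  Improved, Physiotherapy: 208×119/448 = 55.2500
  Improved, Watchful waiting: 208×126/448 = 58.5000
  No change, Surgery: 240×111/448 = 59.4643
  No change, Medication: 240×92/448 = 49.2857
  No change, Physiotherapy: 240×119/448 = 63.7500
  No change, Watchful waiting: 240×126/448 = 67.5000
Contributions (O − E)²/E:
  (32 − 51.5357)²/51.5357 = 7.4054
  (44 − 42.7143)²/42.7143 = 0.0387
  (84 − 55.2500)²/55.2500 = 14.9604
  (48 − 58.5000)²/58.5000 = 1.8846
  (79 − 59.4643)²/59.4643 = 6.4180
  (48 − 49.2857)²/49.2857 = 0.0335
  (35 − 63.7500)²/63.7500 = 12.9657
  (78 − 67.5000)²/67.5000 = 1.6333
χ² = 7.4054 + 0.0387 + 14.9604 + 1.8846 + 6.4180 + 0.0335 + 12.9657 + 1.6333 = 45.340

45.340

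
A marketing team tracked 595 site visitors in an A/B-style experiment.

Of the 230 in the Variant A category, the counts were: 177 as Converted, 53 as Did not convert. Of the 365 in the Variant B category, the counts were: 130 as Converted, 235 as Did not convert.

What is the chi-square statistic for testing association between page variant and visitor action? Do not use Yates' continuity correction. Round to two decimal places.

96.55

Row totals: 230, 365. Column totals: 307, 288. Grand total N = 595.
Expected counts (row total × column total / N):
  Variant A, Converted: 230×307/595 = 118.6723
  Variant A, Did not convert: 230×288/595 = 111.3277
  Variant B, Converted: 365×307/595 = 188.3277
  Variant B, Did not convert: 365×288/595 = 176.6723
Contributions (O − E)²/E:
  (177 − 118.6723)²/118.6723 = 28.6682
  (53 − 111.3277)²/111.3277 = 30.5595
  (130 − 188.3277)²/188.3277 = 18.0649
  (235 − 176.6723)²/176.6723 = 19.2567
χ² = 28.6682 + 30.5595 + 18.0649 + 19.2567 = 96.55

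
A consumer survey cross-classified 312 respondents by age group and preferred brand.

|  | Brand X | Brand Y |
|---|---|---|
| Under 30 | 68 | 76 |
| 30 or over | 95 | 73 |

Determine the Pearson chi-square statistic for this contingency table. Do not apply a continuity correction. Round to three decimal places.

Row totals: 144, 168. Column totals: 163, 149. Grand total N = 312.
Expected counts (row total × column total / N):
  Under 30, Brand X: 144×163/312 = 75.2308
  Under 30, Brand Y: 144×149/312 = 68.7692
  30 or over, Brand X: 168×163/312 = 87.7692
  30 or over, Brand Y: 168×149/312 = 80.2308
Contributions (O − E)²/E:
  (68 − 75.2308)²/75.2308 = 0.6950
  (76 − 68.7692)²/68.7692 = 0.7603
  (95 − 87.7692)²/87.7692 = 0.5957
  (73 − 80.2308)²/80.2308 = 0.6517
χ² = 0.6950 + 0.7603 + 0.5957 + 0.6517 = 2.703

2.703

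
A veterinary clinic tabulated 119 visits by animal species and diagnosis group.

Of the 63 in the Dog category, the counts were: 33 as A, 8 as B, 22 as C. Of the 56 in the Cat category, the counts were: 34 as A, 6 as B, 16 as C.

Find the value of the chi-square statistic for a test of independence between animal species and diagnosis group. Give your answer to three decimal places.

0.839

Row totals: 63, 56. Column totals: 67, 14, 38. Grand total N = 119.
Expected counts (row total × column total / N):
  Dog, A: 63×67/119 = 35.4706
  Dog, B: 63×14/119 = 7.4118
  Dog, C: 63×38/119 = 20.1176
  Cat, A: 56×67/119 = 31.5294
  Cat, B: 56×14/119 = 6.5882
  Cat, C: 56×38/119 = 17.8824
Contributions (O − E)²/E:
  (33 − 35.4706)²/35.4706 = 0.1721
  (8 − 7.4118)²/7.4118 = 0.0467
  (22 − 20.1176)²/20.1176 = 0.1761
  (34 − 31.5294)²/31.5294 = 0.1936
  (6 − 6.5882)²/6.5882 = 0.0525
  (16 − 17.8824)²/17.8824 = 0.1982
χ² = 0.1721 + 0.0467 + 0.1761 + 0.1936 + 0.0525 + 0.1982 = 0.839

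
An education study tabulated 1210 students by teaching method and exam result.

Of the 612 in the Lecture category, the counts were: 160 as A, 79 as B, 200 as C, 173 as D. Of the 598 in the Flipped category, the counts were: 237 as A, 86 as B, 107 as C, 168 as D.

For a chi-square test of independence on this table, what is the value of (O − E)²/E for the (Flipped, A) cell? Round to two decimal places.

Row total (Flipped) = 598; column total (A) = 397; N = 1210.
Expected count E = 598 × 397 / 1210 = 196.203.
Contribution = (O − E)²/E = (237 − 196.203)² / 196.203 = 8.48.

8.48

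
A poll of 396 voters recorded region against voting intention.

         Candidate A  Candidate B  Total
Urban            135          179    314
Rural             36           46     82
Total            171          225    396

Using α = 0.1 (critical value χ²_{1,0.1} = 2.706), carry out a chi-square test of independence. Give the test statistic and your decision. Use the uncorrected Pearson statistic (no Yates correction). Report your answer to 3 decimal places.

Grand total N = 396.
Expected counts (row total × column total / N):
  Urban, Candidate A: 314×171/396 = 135.5909
  Urban, Candidate B: 314×225/396 = 178.4091
  Rural, Candidate A: 82×171/396 = 35.4091
  Rural, Candidate B: 82×225/396 = 46.5909
Contributions (O − E)²/E:
  (135 − 135.5909)²/135.5909 = 0.0026
  (179 − 178.4091)²/178.4091 = 0.0020
  (36 − 35.4091)²/35.4091 = 0.0099
  (46 − 46.5909)²/46.5909 = 0.0075
χ² = 0.0026 + 0.0020 + 0.0099 + 0.0075 = 0.022
df = (2−1)(2−1) = 1. Since 0.022 < 2.706, fail to reject the null hypothesis of independence at α = 0.1.

0.022; fail to reject H₀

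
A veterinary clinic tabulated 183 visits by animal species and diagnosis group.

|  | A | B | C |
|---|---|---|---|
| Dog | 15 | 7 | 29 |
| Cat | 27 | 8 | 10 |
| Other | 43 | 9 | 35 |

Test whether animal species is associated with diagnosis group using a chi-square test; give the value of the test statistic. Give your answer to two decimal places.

Row totals: 51, 45, 87. Column totals: 85, 24, 74. Grand total N = 183.
Expected counts (row total × column total / N):
  Dog, A: 51×85/183 = 23.689
  Dog, B: 51×24/183 = 6.689
  Dog, C: 51×74/183 = 20.623
  Cat, A: 45×85/183 = 20.902
  Cat, B: 45×24/183 = 5.902
  Cat, C: 45×74/183 = 18.197
  Other, A: 87×85/183 = 40.410
  Other, B: 87×24/183 = 11.410
  Other, C: 87×74/183 = 35.180
Contributions (O − E)²/E:
  (15 − 23.689)²/23.689 = 3.1871
  (7 − 6.689)²/6.689 = 0.0145
  (29 − 20.623)²/20.623 = 3.4027
  (27 − 20.902)²/20.902 = 1.7790
  (8 − 5.902)²/5.902 = 0.7458
  (10 − 18.197)²/18.197 = 3.6924
  (43 − 40.410)²/40.410 = 0.1660
  (9 − 11.410)²/11.410 = 0.5090
  (35 − 35.180)²/35.180 = 0.0009
χ² = 3.1871 + 0.0145 + 3.4027 + 1.7790 + 0.7458 + 3.6924 + 0.1660 + 0.5090 + 0.0009 = 13.50

13.50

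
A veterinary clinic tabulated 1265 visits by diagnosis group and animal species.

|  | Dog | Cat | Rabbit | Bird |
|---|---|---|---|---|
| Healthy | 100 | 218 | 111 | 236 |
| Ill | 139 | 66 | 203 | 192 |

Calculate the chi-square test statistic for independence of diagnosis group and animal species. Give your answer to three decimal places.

116.162

Row totals: 665, 600. Column totals: 239, 284, 314, 428. Grand total N = 1265.
Expected counts (row total × column total / N):
  Healthy, Dog: 665×239/1265 = 125.6403
  Healthy, Cat: 665×284/1265 = 149.2964
  Healthy, Rabbit: 665×314/1265 = 165.0672
  Healthy, Bird: 665×428/1265 = 224.9960
  Ill, Dog: 600×239/1265 = 113.3597
  Ill, Cat: 600×284/1265 = 134.7036
  Ill, Rabbit: 600×314/1265 = 148.9328
  Ill, Bird: 600×428/1265 = 203.0040
Contributions (O − E)²/E:
  (100 − 125.6403)²/125.6403 = 5.2326
  (218 − 149.2964)²/149.2964 = 31.6162
  (111 − 165.0672)²/165.0672 = 17.7095
  (236 − 224.9960)²/224.9960 = 0.5382
  (139 − 113.3597)²/113.3597 = 5.7995
  (66 − 134.7036)²/134.7036 = 35.0413
  (203 − 148.9328)²/148.9328 = 19.6281
  (192 − 203.0040)²/203.0040 = 0.5965
χ² = 5.2326 + 31.6162 + 17.7095 + 0.5382 + 5.7995 + 35.0413 + 19.6281 + 0.5965 = 116.162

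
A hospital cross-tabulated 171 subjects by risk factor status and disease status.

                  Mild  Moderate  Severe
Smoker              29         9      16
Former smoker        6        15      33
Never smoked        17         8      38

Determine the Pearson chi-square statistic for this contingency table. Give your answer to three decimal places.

Row totals: 54, 54, 63. Column totals: 52, 32, 87. Grand total N = 171.
Expected counts (row total × column total / N):
  Smoker, Mild: 54×52/171 = 16.4211
  Smoker, Moderate: 54×32/171 = 10.1053
  Smoker, Severe: 54×87/171 = 27.4737
  Former smoker, Mild: 54×52/171 = 16.4211
  Former smoker, Moderate: 54×32/171 = 10.1053
  Former smoker, Severe: 54×87/171 = 27.4737
  Never smoked, Mild: 63×52/171 = 19.1579
  Never smoked, Moderate: 63×32/171 = 11.7895
  Never smoked, Severe: 63×87/171 = 32.0526
Contributions (O − E)²/E:
  (29 − 16.4211)²/16.4211 = 9.6357
  (9 − 10.1053)²/10.1053 = 0.1209
  (16 − 27.4737)²/27.4737 = 4.7917
  (6 − 16.4211)²/16.4211 = 6.6134
  (15 − 10.1053)²/10.1053 = 2.3708
  (33 − 27.4737)²/27.4737 = 1.1116
  (17 − 19.1579)²/19.1579 = 0.2431
  (8 − 11.7895)²/11.7895 = 1.2181
  (38 − 32.0526)²/32.0526 = 1.1035
χ² = 9.6357 + 0.1209 + 4.7917 + 6.6134 + 2.3708 + 1.1116 + 0.2431 + 1.2181 + 1.1035 = 27.209

27.209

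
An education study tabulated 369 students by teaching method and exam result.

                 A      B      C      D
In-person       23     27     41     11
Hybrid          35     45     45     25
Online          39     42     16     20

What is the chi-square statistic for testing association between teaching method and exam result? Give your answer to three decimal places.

Row totals: 102, 150, 117. Column totals: 97, 114, 102, 56. Grand total N = 369.
Expected counts (row total × column total / N):
  In-person, A: 102×97/369 = 26.8130
  In-person, B: 102×114/369 = 31.5122
  In-person, C: 102×102/369 = 28.1951
  In-person, D: 102×56/369 = 15.4797
  Hybrid, A: 150×97/369 = 39.4309
  Hybrid, B: 150×114/369 = 46.3415
  Hybrid, C: 150×102/369 = 41.4634
  Hybrid, D: 150×56/369 = 22.7642
  Online, A: 117×97/369 = 30.7561
  Online, B: 117×114/369 = 36.1463
  Online, C: 117×102/369 = 32.3415
  Online, D: 117×56/369 = 17.7561
Contributions (O − E)²/E:
  (23 − 26.8130)²/26.8130 = 0.5422
  (27 − 31.5122)²/31.5122 = 0.6461
  (41 − 28.1951)²/28.1951 = 5.8154
  (11 − 15.4797)²/15.4797 = 1.2964
  (35 − 39.4309)²/39.4309 = 0.4979
  (45 − 46.3415)²/46.3415 = 0.0388
  (45 − 41.4634)²/41.4634 = 0.3017
  (25 − 22.7642)²/22.7642 = 0.2196
  (39 − 30.7561)²/30.7561 = 2.2097
  (42 − 36.1463)²/36.1463 = 0.9480
  (16 − 32.3415)²/32.3415 = 8.2570
  (20 − 17.7561)²/17.7561 = 0.2836
χ² = 0.5422 + 0.6461 + 5.8154 + 1.2964 + 0.4979 + 0.0388 + 0.3017 + 0.2196 + 2.2097 + 0.9480 + 8.2570 + 0.2836 = 21.056

21.056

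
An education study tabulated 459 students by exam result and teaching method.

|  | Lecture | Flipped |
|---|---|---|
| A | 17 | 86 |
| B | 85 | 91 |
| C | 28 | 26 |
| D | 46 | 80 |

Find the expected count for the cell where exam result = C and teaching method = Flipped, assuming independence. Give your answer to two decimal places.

33.29

Row total (C) = 54; column total (Flipped) = 283; grand total N = 459.
Expected count = (row total × column total) / N = 54 × 283 / 459 = 33.29.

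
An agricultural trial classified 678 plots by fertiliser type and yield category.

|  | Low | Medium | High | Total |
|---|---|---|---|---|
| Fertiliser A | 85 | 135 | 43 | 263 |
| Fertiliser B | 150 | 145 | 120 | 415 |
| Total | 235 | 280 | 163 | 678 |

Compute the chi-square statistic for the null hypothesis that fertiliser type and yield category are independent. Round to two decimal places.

21.73

Grand total N = 678.
Expected counts (row total × column total / N):
  Fertiliser A, Low: 263×235/678 = 91.158
  Fertiliser A, Medium: 263×280/678 = 108.614
  Fertiliser A, High: 263×163/678 = 63.229
  Fertiliser B, Low: 415×235/678 = 143.842
  Fertiliser B, Medium: 415×280/678 = 171.386
  Fertiliser B, High: 415×163/678 = 99.771
Contributions (O − E)²/E:
  (85 − 91.158)²/91.158 = 0.4160
  (135 − 108.614)²/108.614 = 6.4100
  (43 − 63.229)²/63.229 = 6.4719
  (150 − 143.842)²/143.842 = 0.2636
  (145 − 171.386)²/171.386 = 4.0623
  (120 − 99.771)²/99.771 = 4.1015
χ² = 0.4160 + 6.4100 + 6.4719 + 0.2636 + 4.0623 + 4.1015 = 21.73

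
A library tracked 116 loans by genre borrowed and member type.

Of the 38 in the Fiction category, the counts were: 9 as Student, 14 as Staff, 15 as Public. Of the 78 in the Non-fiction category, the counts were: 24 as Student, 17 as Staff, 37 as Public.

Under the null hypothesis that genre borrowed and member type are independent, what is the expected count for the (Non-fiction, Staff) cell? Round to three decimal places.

20.845

Row total (Non-fiction) = 78; column total (Staff) = 31; grand total N = 116.
Expected count = (row total × column total) / N = 78 × 31 / 116 = 20.845.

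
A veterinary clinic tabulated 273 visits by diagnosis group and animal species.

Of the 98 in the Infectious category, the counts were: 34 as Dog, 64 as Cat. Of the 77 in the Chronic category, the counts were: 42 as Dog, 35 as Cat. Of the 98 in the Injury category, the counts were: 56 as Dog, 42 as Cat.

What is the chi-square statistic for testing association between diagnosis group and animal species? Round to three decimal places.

Row totals: 98, 77, 98. Column totals: 132, 141. Grand total N = 273.
Expected counts (row total × column total / N):
  Infectious, Dog: 98×132/273 = 47.3846
  Infectious, Cat: 98×141/273 = 50.6154
  Chronic, Dog: 77×132/273 = 37.2308
  Chronic, Cat: 77×141/273 = 39.7692
  Injury, Dog: 98×132/273 = 47.3846
  Injury, Cat: 98×141/273 = 50.6154
Contributions (O − E)²/E:
  (34 − 47.3846)²/47.3846 = 3.7807
  (64 − 50.6154)²/50.6154 = 3.5394
  (42 − 37.2308)²/37.2308 = 0.6109
  (35 − 39.7692)²/39.7692 = 0.5719
  (56 − 47.3846)²/47.3846 = 1.5664
  (42 − 50.6154)²/50.6154 = 1.4665
χ² = 3.7807 + 3.5394 + 0.6109 + 0.5719 + 1.5664 + 1.4665 = 11.536

11.536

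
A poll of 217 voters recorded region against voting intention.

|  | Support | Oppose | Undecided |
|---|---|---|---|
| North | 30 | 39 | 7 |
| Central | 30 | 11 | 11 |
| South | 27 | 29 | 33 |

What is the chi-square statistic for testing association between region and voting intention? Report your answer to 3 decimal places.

Row totals: 76, 52, 89. Column totals: 87, 79, 51. Grand total N = 217.
Expected counts (row total × column total / N):
  North, Support: 76×87/217 = 30.4700
  North, Oppose: 76×79/217 = 27.6682
  North, Undecided: 76×51/217 = 17.8618
  Central, Support: 52×87/217 = 20.8479
  Central, Oppose: 52×79/217 = 18.9309
  Central, Undecided: 52×51/217 = 12.2212
  South, Support: 89×87/217 = 35.6820
  South, Oppose: 89×79/217 = 32.4009
  South, Undecided: 89×51/217 = 20.9171
Contributions (O − E)²/E:
  (30 − 30.4700)²/30.4700 = 0.0072
  (39 − 27.6682)²/27.6682 = 4.6411
  (7 − 17.8618)²/17.8618 = 6.6051
  (30 − 20.8479)²/20.8479 = 4.0177
  (11 − 18.9309)²/18.9309 = 3.3226
  (11 − 12.2212)²/12.2212 = 0.1220
  (27 − 35.6820)²/35.6820 = 2.1125
  (29 − 32.4009)²/32.4009 = 0.3570
  (33 − 20.9171)²/20.9171 = 6.9798
χ² = 0.0072 + 4.6411 + 6.6051 + 4.0177 + 3.3226 + 0.1220 + 2.1125 + 0.3570 + 6.9798 = 28.165

28.165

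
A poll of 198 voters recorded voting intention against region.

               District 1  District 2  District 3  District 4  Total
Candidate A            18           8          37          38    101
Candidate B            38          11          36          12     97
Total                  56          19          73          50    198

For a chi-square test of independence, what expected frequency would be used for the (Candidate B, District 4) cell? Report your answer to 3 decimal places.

Row total (Candidate B) = 97; column total (District 4) = 50; grand total N = 198.
Expected count = (row total × column total) / N = 97 × 50 / 198 = 24.495.

24.495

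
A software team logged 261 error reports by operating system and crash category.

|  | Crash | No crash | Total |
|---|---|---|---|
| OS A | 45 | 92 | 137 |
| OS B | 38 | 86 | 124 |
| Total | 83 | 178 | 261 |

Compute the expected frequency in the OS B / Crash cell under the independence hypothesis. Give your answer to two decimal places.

Row total (OS B) = 124; column total (Crash) = 83; grand total N = 261.
Expected count = (row total × column total) / N = 124 × 83 / 261 = 39.43.

39.43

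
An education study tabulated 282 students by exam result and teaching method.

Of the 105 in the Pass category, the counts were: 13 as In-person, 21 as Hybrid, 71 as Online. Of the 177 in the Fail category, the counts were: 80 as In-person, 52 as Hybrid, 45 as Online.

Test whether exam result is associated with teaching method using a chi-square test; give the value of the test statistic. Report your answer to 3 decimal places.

52.286

Row totals: 105, 177. Column totals: 93, 73, 116. Grand total N = 282.
Expected counts (row total × column total / N):
  Pass, In-person: 105×93/282 = 34.6277
  Pass, Hybrid: 105×73/282 = 27.1809
  Pass, Online: 105×116/282 = 43.1915
  Fail, In-person: 177×93/282 = 58.3723
  Fail, Hybrid: 177×73/282 = 45.8191
  Fail, Online: 177×116/282 = 72.8085
Contributions (O − E)²/E:
  (13 − 34.6277)²/34.6277 = 13.5082
  (21 − 27.1809)²/27.1809 = 1.4055
  (71 − 43.1915)²/43.1915 = 17.9043
  (80 − 58.3723)²/58.3723 = 8.0133
  (52 − 45.8191)²/45.8191 = 0.8338
  (45 − 72.8085)²/72.8085 = 10.6212
χ² = 13.5082 + 1.4055 + 17.9043 + 8.0133 + 0.8338 + 10.6212 = 52.286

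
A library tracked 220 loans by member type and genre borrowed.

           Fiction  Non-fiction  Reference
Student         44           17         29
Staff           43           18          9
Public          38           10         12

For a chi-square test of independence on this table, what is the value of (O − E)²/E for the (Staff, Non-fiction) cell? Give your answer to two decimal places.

Row total (Staff) = 70; column total (Non-fiction) = 45; N = 220.
Expected count E = 70 × 45 / 220 = 14.318.
Contribution = (O − E)²/E = (18 − 14.318)² / 14.318 = 0.95.

0.95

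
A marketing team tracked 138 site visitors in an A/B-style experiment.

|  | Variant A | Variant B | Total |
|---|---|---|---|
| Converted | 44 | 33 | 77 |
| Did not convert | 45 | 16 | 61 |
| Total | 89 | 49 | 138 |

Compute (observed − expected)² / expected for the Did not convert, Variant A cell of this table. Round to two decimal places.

Row total (Did not convert) = 61; column total (Variant A) = 89; N = 138.
Expected count E = 61 × 89 / 138 = 39.341.
Contribution = (O − E)²/E = (45 − 39.341)² / 39.341 = 0.81.

0.81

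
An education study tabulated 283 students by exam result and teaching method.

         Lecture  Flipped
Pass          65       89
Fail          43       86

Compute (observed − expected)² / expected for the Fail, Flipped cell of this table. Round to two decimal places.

0.49

Row total (Fail) = 129; column total (Flipped) = 175; N = 283.
Expected count E = 129 × 175 / 283 = 79.770.
Contribution = (O − E)²/E = (86 − 79.770)² / 79.770 = 0.49.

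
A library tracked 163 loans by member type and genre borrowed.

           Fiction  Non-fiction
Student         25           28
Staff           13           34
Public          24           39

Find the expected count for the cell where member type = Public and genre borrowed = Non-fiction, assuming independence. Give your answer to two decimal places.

Row total (Public) = 63; column total (Non-fiction) = 101; grand total N = 163.
Expected count = (row total × column total) / N = 63 × 101 / 163 = 39.04.

39.04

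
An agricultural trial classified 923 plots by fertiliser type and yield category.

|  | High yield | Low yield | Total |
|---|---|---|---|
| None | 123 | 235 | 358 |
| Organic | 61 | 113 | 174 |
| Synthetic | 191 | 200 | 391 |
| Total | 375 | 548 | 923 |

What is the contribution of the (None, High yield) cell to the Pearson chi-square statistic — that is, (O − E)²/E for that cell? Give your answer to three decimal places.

Row total (None) = 358; column total (High yield) = 375; N = 923.
Expected count E = 358 × 375 / 923 = 145.4496.
Contribution = (O − E)²/E = (123 − 145.4496)² / 145.4496 = 3.465.

3.465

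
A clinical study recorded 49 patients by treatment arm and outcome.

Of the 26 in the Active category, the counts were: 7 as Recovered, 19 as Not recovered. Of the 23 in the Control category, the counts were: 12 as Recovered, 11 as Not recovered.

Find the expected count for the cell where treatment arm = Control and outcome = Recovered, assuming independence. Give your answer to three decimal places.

Row total (Control) = 23; column total (Recovered) = 19; grand total N = 49.
Expected count = (row total × column total) / N = 23 × 19 / 49 = 8.918.

8.918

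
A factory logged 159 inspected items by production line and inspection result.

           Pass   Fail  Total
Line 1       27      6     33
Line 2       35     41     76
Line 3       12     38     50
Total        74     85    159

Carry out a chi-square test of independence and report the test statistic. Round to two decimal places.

26.72

Grand total N = 159.
Expected counts (row total × column total / N):
  Line 1, Pass: 33×74/159 = 15.3585
  Line 1, Fail: 33×85/159 = 17.6415
  Line 2, Pass: 76×74/159 = 35.3711
  Line 2, Fail: 76×85/159 = 40.6289
  Line 3, Pass: 50×74/159 = 23.2704
  Line 3, Fail: 50×85/159 = 26.7296
Contributions (O − E)²/E:
  (27 − 15.3585)²/15.3585 = 8.8241
  (6 − 17.6415)²/17.6415 = 7.6821
  (35 − 35.3711)²/35.3711 = 0.0039
  (41 − 40.6289)²/40.6289 = 0.0034
  (12 − 23.2704)²/23.2704 = 5.4585
  (38 − 26.7296)²/26.7296 = 4.7521
χ² = 8.8241 + 7.6821 + 0.0039 + 0.0034 + 5.4585 + 4.7521 = 26.72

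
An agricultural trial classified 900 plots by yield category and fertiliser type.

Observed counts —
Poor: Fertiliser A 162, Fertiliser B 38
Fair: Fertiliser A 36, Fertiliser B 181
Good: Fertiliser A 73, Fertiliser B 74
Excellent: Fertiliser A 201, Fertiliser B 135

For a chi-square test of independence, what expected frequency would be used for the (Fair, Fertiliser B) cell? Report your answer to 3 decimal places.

Row total (Fair) = 217; column total (Fertiliser B) = 428; grand total N = 900.
Expected count = (row total × column total) / N = 217 × 428 / 900 = 103.196.

103.196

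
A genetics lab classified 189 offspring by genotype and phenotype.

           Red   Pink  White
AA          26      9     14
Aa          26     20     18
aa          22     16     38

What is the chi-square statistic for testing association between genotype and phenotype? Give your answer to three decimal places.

Row totals: 49, 64, 76. Column totals: 74, 45, 70. Grand total N = 189.
Expected counts (row total × column total / N):
  AA, Red: 49×74/189 = 19.1852
  AA, Pink: 49×45/189 = 11.6667
  AA, White: 49×70/189 = 18.1481
  Aa, Red: 64×74/189 = 25.0582
  Aa, Pink: 64×45/189 = 15.2381
  Aa, White: 64×70/189 = 23.7037
  aa, Red: 76×74/189 = 29.7566
  aa, Pink: 76×45/189 = 18.0952
  aa, White: 76×70/189 = 28.1481
Contributions (O − E)²/E:
  (26 − 19.1852)²/19.1852 = 2.4207
  (9 − 11.6667)²/11.6667 = 0.6095
  (14 − 18.1481)²/18.1481 = 0.9481
  (26 − 25.0582)²/25.0582 = 0.0354
  (20 − 15.2381)²/15.2381 = 1.4881
  (18 − 23.7037)²/23.7037 = 1.3725
  (22 − 29.7566)²/29.7566 = 2.0219
  (16 − 18.0952)²/18.0952 = 0.2426
  (38 − 28.1481)²/28.1481 = 3.4482
χ² = 2.4207 + 0.6095 + 0.9481 + 0.0354 + 1.4881 + 1.3725 + 2.0219 + 0.2426 + 3.4482 = 12.587

12.587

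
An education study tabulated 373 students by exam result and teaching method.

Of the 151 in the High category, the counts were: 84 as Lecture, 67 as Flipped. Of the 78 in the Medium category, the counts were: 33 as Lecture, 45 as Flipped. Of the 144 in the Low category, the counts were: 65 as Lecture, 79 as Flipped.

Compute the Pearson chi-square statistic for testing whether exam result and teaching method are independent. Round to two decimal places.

Row totals: 151, 78, 144. Column totals: 182, 191. Grand total N = 373.
Expected counts (row total × column total / N):
  High, Lecture: 151×182/373 = 73.678
  High, Flipped: 151×191/373 = 77.322
  Medium, Lecture: 78×182/373 = 38.059
  Medium, Flipped: 78×191/373 = 39.941
  Low, Lecture: 144×182/373 = 70.263
  Low, Flipped: 144×191/373 = 73.737
Contributions (O − E)²/E:
  (84 − 73.678)²/73.678 = 1.4461
  (67 − 77.322)²/77.322 = 1.3779
  (33 − 38.059)²/38.059 = 0.6725
  (45 − 39.941)²/39.941 = 0.6408
  (65 − 70.263)²/70.263 = 0.3942
  (79 − 73.737)²/73.737 = 0.3756
χ² = 1.4461 + 1.3779 + 0.6725 + 0.6408 + 0.3942 + 0.3756 = 4.91

4.91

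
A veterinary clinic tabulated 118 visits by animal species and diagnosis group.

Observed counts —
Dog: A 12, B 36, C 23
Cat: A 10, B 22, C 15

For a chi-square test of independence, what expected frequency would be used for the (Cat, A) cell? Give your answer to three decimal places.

Row total (Cat) = 47; column total (A) = 22; grand total N = 118.
Expected count = (row total × column total) / N = 47 × 22 / 118 = 8.763.

8.763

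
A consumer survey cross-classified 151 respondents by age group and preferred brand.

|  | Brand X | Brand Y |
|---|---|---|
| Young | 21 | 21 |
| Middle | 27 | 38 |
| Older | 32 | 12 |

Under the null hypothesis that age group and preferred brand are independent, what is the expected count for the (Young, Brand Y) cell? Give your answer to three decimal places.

Row total (Young) = 42; column total (Brand Y) = 71; grand total N = 151.
Expected count = (row total × column total) / N = 42 × 71 / 151 = 19.748.

19.748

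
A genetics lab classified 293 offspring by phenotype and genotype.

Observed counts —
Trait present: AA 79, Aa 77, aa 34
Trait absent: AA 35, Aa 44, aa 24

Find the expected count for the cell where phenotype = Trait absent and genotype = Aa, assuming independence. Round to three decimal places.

42.536

Row total (Trait absent) = 103; column total (Aa) = 121; grand total N = 293.
Expected count = (row total × column total) / N = 103 × 121 / 293 = 42.536.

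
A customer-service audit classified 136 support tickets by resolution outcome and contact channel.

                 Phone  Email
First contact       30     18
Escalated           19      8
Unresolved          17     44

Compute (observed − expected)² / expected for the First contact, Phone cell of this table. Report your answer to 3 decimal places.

Row total (First contact) = 48; column total (Phone) = 66; N = 136.
Expected count E = 48 × 66 / 136 = 23.294118.
Contribution = (O − E)²/E = (30 − 23.294118)² / 23.294118 = 1.930.

1.930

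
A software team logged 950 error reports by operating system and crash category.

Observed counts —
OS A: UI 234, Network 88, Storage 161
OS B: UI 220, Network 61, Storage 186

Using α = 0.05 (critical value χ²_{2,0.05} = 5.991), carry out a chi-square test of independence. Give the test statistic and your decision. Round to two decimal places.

Row totals: 483, 467. Column totals: 454, 149, 347. Grand total N = 950.
Expected counts (row total × column total / N):
  OS A, UI: 483×454/950 = 230.823
  OS A, Network: 483×149/950 = 75.755
  OS A, Storage: 483×347/950 = 176.422
  OS B, UI: 467×454/950 = 223.177
  OS B, Network: 467×149/950 = 73.245
  OS B, Storage: 467×347/950 = 170.578
Contributions (O − E)²/E:
  (234 − 230.823)²/230.823 = 0.0437
  (88 − 75.755)²/75.755 = 1.9793
  (161 − 176.422)²/176.422 = 1.3481
  (220 − 223.177)²/223.177 = 0.0452
  (61 − 73.245)²/73.245 = 2.0471
  (186 − 170.578)²/170.578 = 1.3943
χ² = 0.0437 + 1.9793 + 1.3481 + 0.0452 + 2.0471 + 1.3943 = 6.86
df = (2−1)(3−1) = 2. Since 6.86 > 5.991, reject the null hypothesis of independence at α = 0.05.

6.86; reject H₀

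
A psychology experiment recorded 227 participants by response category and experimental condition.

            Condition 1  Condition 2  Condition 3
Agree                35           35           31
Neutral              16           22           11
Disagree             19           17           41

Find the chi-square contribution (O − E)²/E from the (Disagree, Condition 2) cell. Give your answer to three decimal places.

2.615

Row total (Disagree) = 77; column total (Condition 2) = 74; N = 227.
Expected count E = 77 × 74 / 227 = 25.1013.
Contribution = (O − E)²/E = (17 − 25.1013)² / 25.1013 = 2.615.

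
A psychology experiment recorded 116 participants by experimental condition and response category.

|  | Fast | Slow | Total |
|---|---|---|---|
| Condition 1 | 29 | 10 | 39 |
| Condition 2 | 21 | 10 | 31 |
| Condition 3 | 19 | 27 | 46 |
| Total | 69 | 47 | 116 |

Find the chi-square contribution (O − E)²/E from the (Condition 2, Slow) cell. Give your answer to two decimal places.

Row total (Condition 2) = 31; column total (Slow) = 47; N = 116.
Expected count E = 31 × 47 / 116 = 12.560.
Contribution = (O − E)²/E = (10 − 12.560)² / 12.560 = 0.52.

0.52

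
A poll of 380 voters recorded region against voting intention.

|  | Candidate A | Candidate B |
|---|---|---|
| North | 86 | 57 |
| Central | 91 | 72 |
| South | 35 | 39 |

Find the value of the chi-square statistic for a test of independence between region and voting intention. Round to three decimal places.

Row totals: 143, 163, 74. Column totals: 212, 168. Grand total N = 380.
Expected counts (row total × column total / N):
  North, Candidate A: 143×212/380 = 79.7789
  North, Candidate B: 143×168/380 = 63.2211
  Central, Candidate A: 163×212/380 = 90.9368
  Central, Candidate B: 163×168/380 = 72.0632
  South, Candidate A: 74×212/380 = 41.2842
  South, Candidate B: 74×168/380 = 32.7158
Contributions (O − E)²/E:
  (86 − 79.7789)²/79.7789 = 0.4851
  (57 − 63.2211)²/63.2211 = 0.6122
  (91 − 90.9368)²/90.9368 = 0.0000
  (72 − 72.0632)²/72.0632 = 0.0001
  (35 − 41.2842)²/41.2842 = 0.9566
  (39 − 32.7158)²/32.7158 = 1.2071
χ² = 0.4851 + 0.6122 + 0.0000 + 0.0001 + 0.9566 + 1.2071 = 3.261

3.261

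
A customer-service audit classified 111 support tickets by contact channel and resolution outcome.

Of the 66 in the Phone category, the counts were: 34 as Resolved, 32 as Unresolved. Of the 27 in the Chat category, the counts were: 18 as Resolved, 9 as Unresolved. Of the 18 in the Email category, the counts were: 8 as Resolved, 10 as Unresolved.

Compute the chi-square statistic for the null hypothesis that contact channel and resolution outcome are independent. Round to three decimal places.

2.570

Row totals: 66, 27, 18. Column totals: 60, 51. Grand total N = 111.
Expected counts (row total × column total / N):
  Phone, Resolved: 66×60/111 = 35.67568
  Phone, Unresolved: 66×51/111 = 30.32432
  Chat, Resolved: 27×60/111 = 14.59459
  Chat, Unresolved: 27×51/111 = 12.40541
  Email, Resolved: 18×60/111 = 9.72973
  Email, Unresolved: 18×51/111 = 8.27027
Contributions (O − E)²/E:
  (34 − 35.67568)²/35.67568 = 0.0787
  (32 − 30.32432)²/30.32432 = 0.0926
  (18 − 14.59459)²/14.59459 = 0.7946
  (9 − 12.40541)²/12.40541 = 0.9348
  (8 − 9.72973)²/9.72973 = 0.3075
  (10 − 8.27027)²/8.27027 = 0.3618
χ² = 0.0787 + 0.0926 + 0.7946 + 0.9348 + 0.3075 + 0.3618 = 2.570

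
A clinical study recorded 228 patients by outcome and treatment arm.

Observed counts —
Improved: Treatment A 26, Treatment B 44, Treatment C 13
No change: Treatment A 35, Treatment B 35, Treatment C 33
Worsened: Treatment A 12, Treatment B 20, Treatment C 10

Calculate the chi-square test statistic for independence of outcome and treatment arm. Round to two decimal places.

9.37

Row totals: 83, 103, 42. Column totals: 73, 99, 56. Grand total N = 228.
Expected counts (row total × column total / N):
  Improved, Treatment A: 83×73/228 = 26.575
  Improved, Treatment B: 83×99/228 = 36.039
  Improved, Treatment C: 83×56/228 = 20.386
  No change, Treatment A: 103×73/228 = 32.978
  No change, Treatment B: 103×99/228 = 44.724
  No change, Treatment C: 103×56/228 = 25.298
  Worsened, Treatment A: 42×73/228 = 13.447
  Worsened, Treatment B: 42×99/228 = 18.237
  Worsened, Treatment C: 42×56/228 = 10.316
Contributions (O − E)²/E:
  (26 − 26.575)²/26.575 = 0.0124
  (44 − 36.039)²/36.039 = 1.7586
  (13 − 20.386)²/20.386 = 2.6760
  (35 − 32.978)²/32.978 = 0.1240
  (35 − 44.724)²/44.724 = 2.1142
  (33 − 25.298)²/25.298 = 2.3449
  (12 − 13.447)²/13.447 = 0.1557
  (20 − 18.237)²/18.237 = 0.1704
  (10 − 10.316)²/10.316 = 0.0097
χ² = 0.0124 + 1.7586 + 2.6760 + 0.1240 + 2.1142 + 2.3449 + 0.1557 + 0.1704 + 0.0097 = 9.37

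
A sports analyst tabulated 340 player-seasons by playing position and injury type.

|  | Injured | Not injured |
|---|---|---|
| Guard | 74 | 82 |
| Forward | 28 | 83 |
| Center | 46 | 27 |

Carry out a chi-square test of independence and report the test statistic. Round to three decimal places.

Row totals: 156, 111, 73. Column totals: 148, 192. Grand total N = 340.
Expected counts (row total × column total / N):
  Guard, Injured: 156×148/340 = 67.9059
  Guard, Not injured: 156×192/340 = 88.0941
  Forward, Injured: 111×148/340 = 48.3176
  Forward, Not injured: 111×192/340 = 62.6824
  Center, Injured: 73×148/340 = 31.7765
  Center, Not injured: 73×192/340 = 41.2235
Contributions (O − E)²/E:
  (74 − 67.9059)²/67.9059 = 0.5469
  (82 − 88.0941)²/88.0941 = 0.4216
  (28 − 48.3176)²/48.3176 = 8.5436
  (83 − 62.6824)²/62.6824 = 6.5857
  (46 − 31.7765)²/31.7765 = 6.3666
  (27 − 41.2235)²/41.2235 = 4.9076
χ² = 0.5469 + 0.4216 + 8.5436 + 6.5857 + 6.3666 + 4.9076 = 27.372

27.372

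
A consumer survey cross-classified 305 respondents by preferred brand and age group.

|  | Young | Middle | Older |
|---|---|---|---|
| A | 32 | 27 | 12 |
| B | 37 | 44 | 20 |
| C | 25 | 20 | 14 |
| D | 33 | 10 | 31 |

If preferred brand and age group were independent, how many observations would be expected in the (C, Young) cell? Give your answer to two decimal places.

24.57

Row total (C) = 59; column total (Young) = 127; grand total N = 305.
Expected count = (row total × column total) / N = 59 × 127 / 305 = 24.57.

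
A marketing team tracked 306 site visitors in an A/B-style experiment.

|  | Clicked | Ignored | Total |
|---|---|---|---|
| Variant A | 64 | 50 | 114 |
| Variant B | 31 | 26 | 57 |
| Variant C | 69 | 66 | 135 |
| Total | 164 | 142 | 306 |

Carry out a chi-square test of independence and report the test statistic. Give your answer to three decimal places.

Grand total N = 306.
Expected counts (row total × column total / N):
  Variant A, Clicked: 114×164/306 = 61.0980
  Variant A, Ignored: 114×142/306 = 52.9020
  Variant B, Clicked: 57×164/306 = 30.5490
  Variant B, Ignored: 57×142/306 = 26.4510
  Variant C, Clicked: 135×164/306 = 72.3529
  Variant C, Ignored: 135×142/306 = 62.6471
Contributions (O − E)²/E:
  (64 − 61.0980)²/61.0980 = 0.1378
  (50 − 52.9020)²/52.9020 = 0.1592
  (31 − 30.5490)²/30.5490 = 0.0067
  (26 − 26.4510)²/26.4510 = 0.0077
  (69 − 72.3529)²/72.3529 = 0.1554
  (66 − 62.6471)²/62.6471 = 0.1794
χ² = 0.1378 + 0.1592 + 0.0067 + 0.0077 + 0.1554 + 0.1794 = 0.646

0.646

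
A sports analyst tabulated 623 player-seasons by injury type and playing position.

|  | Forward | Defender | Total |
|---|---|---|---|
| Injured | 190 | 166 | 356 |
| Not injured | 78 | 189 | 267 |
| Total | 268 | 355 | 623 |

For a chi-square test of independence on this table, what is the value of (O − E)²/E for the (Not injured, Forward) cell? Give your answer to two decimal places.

Row total (Not injured) = 267; column total (Forward) = 268; N = 623.
Expected count E = 267 × 268 / 623 = 114.857.
Contribution = (O − E)²/E = (78 − 114.857)² / 114.857 = 11.83.

11.83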